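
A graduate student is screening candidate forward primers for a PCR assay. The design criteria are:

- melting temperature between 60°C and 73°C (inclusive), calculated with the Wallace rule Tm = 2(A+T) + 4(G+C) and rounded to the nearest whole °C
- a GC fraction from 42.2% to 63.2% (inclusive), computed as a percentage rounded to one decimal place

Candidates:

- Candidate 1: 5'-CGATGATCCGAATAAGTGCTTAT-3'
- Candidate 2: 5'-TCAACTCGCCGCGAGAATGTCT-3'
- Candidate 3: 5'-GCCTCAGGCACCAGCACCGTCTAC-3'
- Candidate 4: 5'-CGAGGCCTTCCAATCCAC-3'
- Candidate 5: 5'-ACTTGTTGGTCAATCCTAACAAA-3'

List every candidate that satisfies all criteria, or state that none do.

Candidate 1 (23 nt, A=7 T=7 G=5 C=4): Tm = 2·14 + 4·9 = 64°C ✓; GC 9/23 = 39.1%, outside 42.2–63.2% ✗ — fails.
Candidate 2 (22 nt, A=5 T=5 G=5 C=7): Tm = 2·10 + 4·12 = 68°C ✓; GC 12/22 = 54.5% ✓ — passes.
Candidate 3 (24 nt, A=5 T=3 G=5 C=11): Tm = 2·8 + 4·16 = 80°C, outside 60–73°C ✗; GC 16/24 = 66.7%, outside 42.2–63.2% ✗ — fails.
Candidate 4 (18 nt, A=4 T=3 G=3 C=8): Tm = 2·7 + 4·11 = 58°C, outside 60–73°C ✗; GC 11/18 = 61.1% ✓ — fails.
Candidate 5 (23 nt, A=8 T=7 G=3 C=5): Tm = 2·15 + 4·8 = 62°C ✓; GC 8/23 = 34.8%, outside 42.2–63.2% ✗ — fails.

Candidate 2 only.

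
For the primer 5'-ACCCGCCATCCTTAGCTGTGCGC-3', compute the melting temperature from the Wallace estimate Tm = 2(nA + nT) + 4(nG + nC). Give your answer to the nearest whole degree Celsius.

76°C

Base counts: A=3, T=5, G=5, C=10 (length 23).
Tm = 2·(3+5) + 4·(5+10) = 2·8 + 4·15 = 16 + 60 = 76°C.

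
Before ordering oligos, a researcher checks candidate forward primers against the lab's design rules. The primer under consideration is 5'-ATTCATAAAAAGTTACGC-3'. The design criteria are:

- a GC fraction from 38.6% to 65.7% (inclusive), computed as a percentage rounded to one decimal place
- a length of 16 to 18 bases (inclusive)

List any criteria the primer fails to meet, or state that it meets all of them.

Base counts: A=8, T=5, G=2, C=3 (length 18).
GC content: GC 5/18 = 27.8%, outside 38.6–65.7% ✗
length: length 18 ✓

Fails: GC content.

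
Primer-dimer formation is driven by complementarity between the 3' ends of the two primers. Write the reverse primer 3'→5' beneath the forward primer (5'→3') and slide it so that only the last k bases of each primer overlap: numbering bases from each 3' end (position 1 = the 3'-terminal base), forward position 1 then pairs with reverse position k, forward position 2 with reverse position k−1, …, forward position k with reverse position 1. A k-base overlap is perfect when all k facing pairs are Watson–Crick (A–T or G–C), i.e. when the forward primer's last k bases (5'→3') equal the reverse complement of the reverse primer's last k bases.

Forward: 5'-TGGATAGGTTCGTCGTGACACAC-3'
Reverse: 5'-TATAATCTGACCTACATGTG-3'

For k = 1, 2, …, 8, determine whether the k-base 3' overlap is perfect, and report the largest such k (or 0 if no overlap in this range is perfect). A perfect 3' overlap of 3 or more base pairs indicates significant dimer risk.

Last 8 bases (5'→3') — forward …TGACACAC, reverse …TACATGTG.
Reverse complement of the reverse primer's last 8 bases: CACATGTA; its first k bases are the reverse complement of the reverse primer's last k bases, so a perfect k-base overlap needs the forward primer's last k bases to equal them.
Comparing (forward last k vs required): k=1: C vs C ✓; k=2: AC vs CA ✗; k=3: CAC vs CAC ✓; k=4: ACAC vs CACA ✗; k=5: CACAC vs CACAT ✗; k=6: ACACAC vs CACATG ✗; k=7: GACACAC vs CACATGT ✗; k=8: TGACACAC vs CACATGTA ✗.
Perfect overlaps at k = 1, 3; the largest is 3.

Longest perfect overlap: 3 complementary base pairs; significant dimer risk (threshold 3).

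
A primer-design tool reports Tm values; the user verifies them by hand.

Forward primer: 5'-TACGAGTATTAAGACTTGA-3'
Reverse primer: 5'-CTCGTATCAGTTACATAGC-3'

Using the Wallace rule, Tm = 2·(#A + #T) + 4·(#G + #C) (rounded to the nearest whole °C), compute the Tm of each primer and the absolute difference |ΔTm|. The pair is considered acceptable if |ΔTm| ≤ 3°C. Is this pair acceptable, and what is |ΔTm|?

Forward: A=7 T=6 G=4 C=2 → Tm = 2·13 + 4·6 = 50°C.
Reverse: A=5 T=6 G=3 C=5 → Tm = 2·11 + 4·8 = 54°C.
|ΔTm| = |50 − 54| = 4°C, > 3°C.

|ΔTm| = 4°C; the pair is not acceptable.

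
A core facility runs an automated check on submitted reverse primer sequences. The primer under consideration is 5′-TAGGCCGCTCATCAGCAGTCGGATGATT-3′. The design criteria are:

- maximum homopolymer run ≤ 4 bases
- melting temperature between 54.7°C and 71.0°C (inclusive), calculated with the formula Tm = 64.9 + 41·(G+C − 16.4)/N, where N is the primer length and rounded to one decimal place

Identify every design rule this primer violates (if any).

Meets all criteria.

Base counts: A=6, T=7, G=8, C=7 (length 28).
homopolymer run: longest run = 2 ✓
Tm: Tm = 64.9 + 41·(15 − 16.4)/28 = 62.9°C ✓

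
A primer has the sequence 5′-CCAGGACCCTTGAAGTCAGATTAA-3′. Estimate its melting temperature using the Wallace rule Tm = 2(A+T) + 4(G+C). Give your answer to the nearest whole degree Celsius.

70°C

Base counts: A=8, T=5, G=5, C=6 (length 24).
Tm = 2·(8+5) + 4·(5+6) = 2·13 + 4·11 = 26 + 44 = 70°C.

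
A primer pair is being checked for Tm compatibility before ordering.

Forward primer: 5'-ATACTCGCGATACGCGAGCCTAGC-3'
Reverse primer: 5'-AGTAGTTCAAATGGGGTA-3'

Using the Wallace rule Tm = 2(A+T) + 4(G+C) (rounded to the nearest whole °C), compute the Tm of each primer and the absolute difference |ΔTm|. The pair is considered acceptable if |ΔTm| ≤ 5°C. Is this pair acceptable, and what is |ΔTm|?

|ΔTm| = 26°C; the pair is not acceptable.

Forward: A=6 T=4 G=6 C=8 → Tm = 2·10 + 4·14 = 76°C.
Reverse: A=6 T=5 G=6 C=1 → Tm = 2·11 + 4·7 = 50°C.
|ΔTm| = |76 − 50| = 26°C, > 5°C.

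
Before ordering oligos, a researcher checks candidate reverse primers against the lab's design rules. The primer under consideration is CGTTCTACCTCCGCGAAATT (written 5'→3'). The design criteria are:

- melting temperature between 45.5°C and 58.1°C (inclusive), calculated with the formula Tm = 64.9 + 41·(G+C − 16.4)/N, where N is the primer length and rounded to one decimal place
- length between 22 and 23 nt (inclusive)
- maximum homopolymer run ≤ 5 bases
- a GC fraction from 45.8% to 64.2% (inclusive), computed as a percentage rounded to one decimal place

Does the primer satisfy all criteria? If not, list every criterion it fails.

Base counts: A=4, T=6, G=3, C=7 (length 20).
Tm: Tm = 64.9 + 41·(10 − 16.4)/20 = 51.8°C ✓
length: length 20, outside 22–23 ✗
homopolymer run: longest run = 3 ✓
GC content: GC 10/20 = 50.0% ✓

Fails: length.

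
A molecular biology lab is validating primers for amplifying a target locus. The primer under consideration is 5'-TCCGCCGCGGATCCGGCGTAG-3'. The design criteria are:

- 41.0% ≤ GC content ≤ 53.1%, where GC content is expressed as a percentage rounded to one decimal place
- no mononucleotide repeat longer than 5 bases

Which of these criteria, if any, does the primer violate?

Base counts: A=2, T=3, G=8, C=8 (length 21).
GC content: GC 16/21 = 76.2%, outside 41.0–53.1% ✗
homopolymer run: longest run = 2 ✓

Fails: GC content.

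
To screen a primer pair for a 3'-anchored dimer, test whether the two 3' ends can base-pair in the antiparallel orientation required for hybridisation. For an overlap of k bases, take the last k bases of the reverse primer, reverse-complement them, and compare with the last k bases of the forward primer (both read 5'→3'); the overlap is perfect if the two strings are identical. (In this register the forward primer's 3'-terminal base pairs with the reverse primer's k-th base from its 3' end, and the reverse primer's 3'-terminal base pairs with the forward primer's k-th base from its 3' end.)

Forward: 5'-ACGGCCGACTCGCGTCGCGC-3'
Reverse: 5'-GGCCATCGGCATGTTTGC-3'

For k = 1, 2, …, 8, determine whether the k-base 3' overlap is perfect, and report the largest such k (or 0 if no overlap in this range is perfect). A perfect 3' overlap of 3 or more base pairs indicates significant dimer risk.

Last 8 bases (5'→3') — forward …CGTCGCGC, reverse …ATGTTTGC.
Reverse complement of the reverse primer's last 8 bases: GCAAACAT; its first k bases are the reverse complement of the reverse primer's last k bases, so a perfect k-base overlap needs the forward primer's last k bases to equal them.
Comparing (forward last k vs required): k=1: C vs G ✗; k=2: GC vs GC ✓; k=3: CGC vs GCA ✗; k=4: GCGC vs GCAA ✗; k=5: CGCGC vs GCAAA ✗; k=6: TCGCGC vs GCAAAC ✗; k=7: GTCGCGC vs GCAAACA ✗; k=8: CGTCGCGC vs GCAAACAT ✗.
Only k = 2 is perfect, so the longest perfect 3' overlap is 2.

Longest perfect overlap: 2 complementary base pairs; below the dimer-risk threshold (threshold 3).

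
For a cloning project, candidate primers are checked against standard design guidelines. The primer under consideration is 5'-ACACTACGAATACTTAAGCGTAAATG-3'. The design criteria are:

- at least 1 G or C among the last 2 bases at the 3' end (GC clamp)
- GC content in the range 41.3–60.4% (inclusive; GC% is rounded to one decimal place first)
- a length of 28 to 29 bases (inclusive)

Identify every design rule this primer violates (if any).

Fails: GC content, length.

Base counts: A=11, T=6, G=4, C=5 (length 26).
GC clamp: 3' end TG has 1 G/C ✓
GC content: GC 9/26 = 34.6%, outside 41.3–60.4% ✗
length: length 26, outside 28–29 ✗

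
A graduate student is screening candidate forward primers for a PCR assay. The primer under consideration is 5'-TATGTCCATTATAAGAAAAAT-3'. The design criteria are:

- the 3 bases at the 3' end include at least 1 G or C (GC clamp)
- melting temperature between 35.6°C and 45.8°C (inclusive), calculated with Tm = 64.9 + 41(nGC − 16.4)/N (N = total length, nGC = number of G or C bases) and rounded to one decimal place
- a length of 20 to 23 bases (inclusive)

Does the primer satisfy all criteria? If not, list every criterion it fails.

Base counts: A=10, T=7, G=2, C=2 (length 21).
GC clamp: 3' end AAT has 0 G/C, need ≥1 ✗
Tm: Tm = 64.9 + 41·(4 − 16.4)/21 = 40.7°C ✓
length: length 21 ✓

Fails: GC clamp.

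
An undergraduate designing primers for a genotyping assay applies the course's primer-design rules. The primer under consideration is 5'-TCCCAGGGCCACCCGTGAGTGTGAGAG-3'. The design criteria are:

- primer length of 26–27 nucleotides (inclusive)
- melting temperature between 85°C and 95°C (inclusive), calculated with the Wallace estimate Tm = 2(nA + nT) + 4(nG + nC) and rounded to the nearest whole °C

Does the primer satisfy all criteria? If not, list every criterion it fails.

Base counts: A=5, T=4, G=10, C=8 (length 27).
length: length 27 ✓
Tm: Tm = 2·9 + 4·18 = 90°C ✓

Meets all criteria.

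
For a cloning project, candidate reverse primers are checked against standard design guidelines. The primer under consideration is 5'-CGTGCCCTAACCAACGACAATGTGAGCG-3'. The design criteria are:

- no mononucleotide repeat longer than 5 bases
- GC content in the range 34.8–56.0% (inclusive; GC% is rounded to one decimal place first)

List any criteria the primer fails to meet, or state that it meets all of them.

Fails: GC content.

Base counts: A=8, T=4, G=7, C=9 (length 28).
homopolymer run: longest run = 3 ✓
GC content: GC 16/28 = 57.1%, outside 34.8–56.0% ✗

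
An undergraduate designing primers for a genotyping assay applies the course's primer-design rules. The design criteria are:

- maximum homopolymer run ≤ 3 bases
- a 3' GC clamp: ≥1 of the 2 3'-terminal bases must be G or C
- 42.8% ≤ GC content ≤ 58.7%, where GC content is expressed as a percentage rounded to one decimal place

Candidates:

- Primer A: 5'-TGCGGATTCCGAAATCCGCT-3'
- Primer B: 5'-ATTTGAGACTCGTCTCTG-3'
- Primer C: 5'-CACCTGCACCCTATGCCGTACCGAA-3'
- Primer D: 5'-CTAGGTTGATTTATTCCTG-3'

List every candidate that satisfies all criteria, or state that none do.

Primer A (20 nt, A=4 T=5 G=5 C=6): longest run = 3 ✓; 3' end CT has 1 G/C ✓; GC 11/20 = 55.0% ✓ — passes.
Primer B (18 nt, A=3 T=7 G=4 C=4): longest run = 3 ✓; 3' end TG has 1 G/C ✓; GC 8/18 = 44.4% ✓ — passes.
Primer C (25 nt, A=6 T=4 G=4 C=11): longest run = 3 ✓; 3' end AA has 0 G/C, need ≥1 ✗; GC 15/25 = 60.0%, outside 42.8–58.7% ✗ — fails.
Primer D (19 nt, A=3 T=9 G=4 C=3): longest run = 3 ✓; 3' end TG has 1 G/C ✓; GC 7/19 = 36.8%, outside 42.8–58.7% ✗ — fails.

Primer A and Primer B.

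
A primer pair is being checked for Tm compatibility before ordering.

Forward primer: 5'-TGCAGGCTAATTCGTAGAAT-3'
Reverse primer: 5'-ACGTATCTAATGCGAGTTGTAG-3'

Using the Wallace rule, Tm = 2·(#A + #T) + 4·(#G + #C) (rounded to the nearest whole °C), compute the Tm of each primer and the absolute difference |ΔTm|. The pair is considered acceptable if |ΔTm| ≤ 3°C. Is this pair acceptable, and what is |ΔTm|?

Forward: A=6 T=6 G=5 C=3 → Tm = 2·12 + 4·8 = 56°C.
Reverse: A=6 T=7 G=6 C=3 → Tm = 2·13 + 4·9 = 62°C.
|ΔTm| = |56 − 62| = 6°C, > 3°C.

|ΔTm| = 6°C; the pair is not acceptable.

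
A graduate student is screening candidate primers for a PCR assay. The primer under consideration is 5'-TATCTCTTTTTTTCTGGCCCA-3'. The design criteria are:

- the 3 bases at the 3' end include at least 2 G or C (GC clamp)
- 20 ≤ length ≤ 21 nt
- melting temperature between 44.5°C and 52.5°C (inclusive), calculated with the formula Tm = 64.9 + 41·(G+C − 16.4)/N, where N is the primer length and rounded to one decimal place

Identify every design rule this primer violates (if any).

Meets all criteria.

Base counts: A=2, T=11, G=2, C=6 (length 21).
GC clamp: 3' end CCA has 2 G/C ✓
length: length 21 ✓
Tm: Tm = 64.9 + 41·(8 − 16.4)/21 = 48.5°C ✓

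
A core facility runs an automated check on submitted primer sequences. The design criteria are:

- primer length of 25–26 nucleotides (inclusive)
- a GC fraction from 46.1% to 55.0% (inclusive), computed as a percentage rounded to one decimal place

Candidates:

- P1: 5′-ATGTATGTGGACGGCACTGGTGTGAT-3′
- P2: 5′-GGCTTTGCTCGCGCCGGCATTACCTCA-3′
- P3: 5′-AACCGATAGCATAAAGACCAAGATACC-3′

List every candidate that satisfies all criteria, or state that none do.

P1 (26 nt, A=5 T=8 G=10 C=3): length 26 ✓; GC 13/26 = 50.0% ✓ — passes.
P2 (27 nt, A=3 T=7 G=7 C=10): length 27, outside 25–26 ✗; GC 17/27 = 63.0%, outside 46.1–55.0% ✗ — fails.
P3 (27 nt, A=13 T=3 G=4 C=7): length 27, outside 25–26 ✗; GC 11/27 = 40.7%, outside 46.1–55.0% ✗ — fails.

P1 only.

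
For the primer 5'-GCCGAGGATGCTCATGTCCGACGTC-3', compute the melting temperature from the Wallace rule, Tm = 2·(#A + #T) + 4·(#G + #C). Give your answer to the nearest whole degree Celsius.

82°C

Base counts: A=4, T=5, G=8, C=8 (length 25).
Tm = 2·(4+5) + 4·(8+8) = 2·9 + 4·16 = 18 + 64 = 82°C.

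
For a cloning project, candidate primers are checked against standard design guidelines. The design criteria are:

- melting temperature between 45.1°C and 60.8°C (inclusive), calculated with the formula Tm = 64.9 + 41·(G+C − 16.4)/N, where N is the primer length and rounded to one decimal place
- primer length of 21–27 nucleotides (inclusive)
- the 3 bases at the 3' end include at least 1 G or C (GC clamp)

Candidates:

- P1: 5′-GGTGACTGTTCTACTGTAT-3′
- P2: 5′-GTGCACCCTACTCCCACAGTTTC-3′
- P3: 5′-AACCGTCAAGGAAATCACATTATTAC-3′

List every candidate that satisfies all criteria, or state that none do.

P2 and P3.

P1 (19 nt, A=3 T=8 G=5 C=3): Tm = 64.9 + 41·(8 − 16.4)/19 = 46.8°C ✓; length 19, outside 21–27 ✗; 3' end TAT has 0 G/C, need ≥1 ✗ — fails.
P2 (23 nt, A=4 T=6 G=3 C=10): Tm = 64.9 + 41·(13 − 16.4)/23 = 58.8°C ✓; length 23 ✓; 3' end TTC has 1 G/C ✓ — passes.
P3 (26 nt, A=11 T=6 G=3 C=6): Tm = 64.9 + 41·(9 − 16.4)/26 = 53.2°C ✓; length 26 ✓; 3' end TAC has 1 G/C ✓ — passes.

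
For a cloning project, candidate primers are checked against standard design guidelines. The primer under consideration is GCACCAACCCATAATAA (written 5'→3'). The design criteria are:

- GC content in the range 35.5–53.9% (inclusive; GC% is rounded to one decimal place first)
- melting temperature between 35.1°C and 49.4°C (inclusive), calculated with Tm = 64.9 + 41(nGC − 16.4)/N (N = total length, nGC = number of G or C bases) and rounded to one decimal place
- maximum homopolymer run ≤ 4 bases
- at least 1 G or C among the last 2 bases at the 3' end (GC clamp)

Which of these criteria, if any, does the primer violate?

Fails: GC clamp.

Base counts: A=8, T=2, G=1, C=6 (length 17).
GC content: GC 7/17 = 41.2% ✓
Tm: Tm = 64.9 + 41·(7 − 16.4)/17 = 42.2°C ✓
homopolymer run: longest run = 3 ✓
GC clamp: 3' end AA has 0 G/C, need ≥1 ✗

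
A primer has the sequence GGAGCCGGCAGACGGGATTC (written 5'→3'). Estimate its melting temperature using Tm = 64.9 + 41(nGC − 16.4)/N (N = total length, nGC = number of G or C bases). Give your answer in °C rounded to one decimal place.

60.0°C

Base counts: A=4, T=2, G=9, C=5; G+C = 14, N = 20.
Tm = 64.9 + 41·(14 − 16.4)/20 = 64.9 + -98.40/20 = 60.0°C.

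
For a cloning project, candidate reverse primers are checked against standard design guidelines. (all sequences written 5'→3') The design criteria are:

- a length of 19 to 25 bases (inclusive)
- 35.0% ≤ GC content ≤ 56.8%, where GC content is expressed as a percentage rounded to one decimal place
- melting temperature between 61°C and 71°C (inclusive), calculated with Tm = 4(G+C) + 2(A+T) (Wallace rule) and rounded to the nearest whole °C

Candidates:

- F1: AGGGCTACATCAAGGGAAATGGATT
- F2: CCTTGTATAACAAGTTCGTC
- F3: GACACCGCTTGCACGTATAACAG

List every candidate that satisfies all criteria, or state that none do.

F1 (25 nt, A=9 T=5 G=8 C=3): length 25 ✓; GC 11/25 = 44.0% ✓; Tm = 2·14 + 4·11 = 72°C, outside 61–71°C ✗ — fails.
F2 (20 nt, A=5 T=7 G=3 C=5): length 20 ✓; GC 8/20 = 40.0% ✓; Tm = 2·12 + 4·8 = 56°C, outside 61–71°C ✗ — fails.
F3 (23 nt, A=7 T=4 G=5 C=7): length 23 ✓; GC 12/23 = 52.2% ✓; Tm = 2·11 + 4·12 = 70°C ✓ — passes.

F3 only.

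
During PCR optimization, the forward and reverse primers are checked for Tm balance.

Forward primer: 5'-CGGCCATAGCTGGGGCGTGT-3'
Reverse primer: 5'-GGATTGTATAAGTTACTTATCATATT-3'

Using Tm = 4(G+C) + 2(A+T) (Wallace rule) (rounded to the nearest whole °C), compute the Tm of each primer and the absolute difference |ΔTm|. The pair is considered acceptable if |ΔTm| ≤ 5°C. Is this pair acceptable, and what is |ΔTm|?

Forward: A=2 T=4 G=9 C=5 → Tm = 2·6 + 4·14 = 68°C.
Reverse: A=8 T=12 G=4 C=2 → Tm = 2·20 + 4·6 = 64°C.
|ΔTm| = |68 − 64| = 4°C, ≤ 5°C.

|ΔTm| = 4°C; the pair is acceptable.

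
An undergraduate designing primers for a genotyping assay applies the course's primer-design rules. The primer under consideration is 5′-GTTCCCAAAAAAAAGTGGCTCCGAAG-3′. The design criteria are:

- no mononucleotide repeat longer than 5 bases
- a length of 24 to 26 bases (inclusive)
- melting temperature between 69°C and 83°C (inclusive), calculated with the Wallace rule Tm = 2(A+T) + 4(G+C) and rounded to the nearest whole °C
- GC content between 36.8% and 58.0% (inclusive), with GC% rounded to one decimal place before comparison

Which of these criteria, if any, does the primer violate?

Base counts: A=10, T=4, G=6, C=6 (length 26).
homopolymer run: longest run = 8, exceeds 5 ✗
length: length 26 ✓
Tm: Tm = 2·14 + 4·12 = 76°C ✓
GC content: GC 12/26 = 46.2% ✓

Fails: homopolymer run.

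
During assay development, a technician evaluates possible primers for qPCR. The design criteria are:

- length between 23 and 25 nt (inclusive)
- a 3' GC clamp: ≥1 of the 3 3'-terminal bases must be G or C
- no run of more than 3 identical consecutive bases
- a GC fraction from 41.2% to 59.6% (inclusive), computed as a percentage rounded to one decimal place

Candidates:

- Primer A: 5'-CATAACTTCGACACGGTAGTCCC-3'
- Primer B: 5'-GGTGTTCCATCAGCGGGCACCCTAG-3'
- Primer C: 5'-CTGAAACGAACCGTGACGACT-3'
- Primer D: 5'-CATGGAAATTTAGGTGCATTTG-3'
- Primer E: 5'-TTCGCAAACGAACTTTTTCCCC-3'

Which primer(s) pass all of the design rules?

Primer A only.

Primer A (23 nt, A=6 T=5 G=4 C=8): length 23 ✓; 3' end CCC has 3 G/C ✓; longest run = 3 ✓; GC 12/23 = 52.2% ✓ — passes.
Primer B (25 nt, A=4 T=5 G=8 C=8): length 25 ✓; 3' end TAG has 1 G/C ✓; longest run = 3 ✓; GC 16/25 = 64.0%, outside 41.2–59.6% ✗ — fails.
Primer C (21 nt, A=7 T=3 G=5 C=6): length 21, outside 23–25 ✗; 3' end ACT has 1 G/C ✓; longest run = 3 ✓; GC 11/21 = 52.4% ✓ — fails.
Primer D (22 nt, A=6 T=8 G=6 C=2): length 22, outside 23–25 ✗; 3' end TTG has 1 G/C ✓; longest run = 3 ✓; GC 8/22 = 36.4%, outside 41.2–59.6% ✗ — fails.
Primer E (22 nt, A=5 T=7 G=2 C=8): length 22, outside 23–25 ✗; 3' end CCC has 3 G/C ✓; longest run = 5, exceeds 3 ✗; GC 10/22 = 45.5% ✓ — fails.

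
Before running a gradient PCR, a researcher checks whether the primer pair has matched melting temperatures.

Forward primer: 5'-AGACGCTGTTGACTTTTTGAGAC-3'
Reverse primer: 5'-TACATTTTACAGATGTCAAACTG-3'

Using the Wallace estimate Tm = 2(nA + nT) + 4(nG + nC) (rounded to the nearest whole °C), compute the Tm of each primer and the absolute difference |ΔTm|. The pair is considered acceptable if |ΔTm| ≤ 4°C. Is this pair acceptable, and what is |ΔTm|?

Forward: A=5 T=8 G=6 C=4 → Tm = 2·13 + 4·10 = 66°C.
Reverse: A=8 T=8 G=3 C=4 → Tm = 2·16 + 4·7 = 60°C.
|ΔTm| = |66 − 60| = 6°C, > 4°C.

|ΔTm| = 6°C; the pair is not acceptable.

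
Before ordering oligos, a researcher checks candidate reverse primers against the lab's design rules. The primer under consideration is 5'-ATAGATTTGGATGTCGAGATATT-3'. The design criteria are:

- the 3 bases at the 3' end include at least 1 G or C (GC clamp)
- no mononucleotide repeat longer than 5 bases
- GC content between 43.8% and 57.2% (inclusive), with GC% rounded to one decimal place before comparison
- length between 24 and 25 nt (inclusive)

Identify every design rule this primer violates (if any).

Base counts: A=7, T=9, G=6, C=1 (length 23).
GC clamp: 3' end ATT has 0 G/C, need ≥1 ✗
homopolymer run: longest run = 3 ✓
GC content: GC 7/23 = 30.4%, outside 43.8–57.2% ✗
length: length 23, outside 24–25 ✗

Fails: GC clamp, GC content, length.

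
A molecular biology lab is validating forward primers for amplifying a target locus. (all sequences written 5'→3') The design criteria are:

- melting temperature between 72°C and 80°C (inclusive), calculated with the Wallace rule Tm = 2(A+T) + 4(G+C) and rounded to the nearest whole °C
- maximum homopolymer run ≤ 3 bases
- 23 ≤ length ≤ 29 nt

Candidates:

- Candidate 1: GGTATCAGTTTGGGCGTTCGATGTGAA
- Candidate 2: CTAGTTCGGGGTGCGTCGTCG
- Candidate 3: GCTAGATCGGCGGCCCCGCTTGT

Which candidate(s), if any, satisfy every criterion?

Candidate 1 (27 nt, A=5 T=9 G=10 C=3): Tm = 2·14 + 4·13 = 80°C ✓; longest run = 3 ✓; length 27 ✓ — passes.
Candidate 2 (21 nt, A=1 T=6 G=9 C=5): Tm = 2·7 + 4·14 = 70°C, outside 72–80°C ✗; longest run = 4, exceeds 3 ✗; length 21, outside 23–29 ✗ — fails.
Candidate 3 (23 nt, A=2 T=5 G=8 C=8): Tm = 2·7 + 4·16 = 78°C ✓; longest run = 4, exceeds 3 ✗; length 23 ✓ — fails.

Candidate 1 only.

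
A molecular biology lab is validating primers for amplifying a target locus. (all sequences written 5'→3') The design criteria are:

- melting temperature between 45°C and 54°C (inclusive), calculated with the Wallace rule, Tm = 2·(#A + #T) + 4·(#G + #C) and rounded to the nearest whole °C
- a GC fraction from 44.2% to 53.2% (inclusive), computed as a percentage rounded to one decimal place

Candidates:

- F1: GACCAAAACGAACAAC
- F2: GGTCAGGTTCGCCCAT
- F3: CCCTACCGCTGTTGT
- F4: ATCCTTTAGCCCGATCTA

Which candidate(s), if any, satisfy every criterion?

F1 (16 nt, A=9 T=0 G=2 C=5): Tm = 2·9 + 4·7 = 46°C ✓; GC 7/16 = 43.8%, outside 44.2–53.2% ✗ — fails.
F2 (16 nt, A=2 T=4 G=5 C=5): Tm = 2·6 + 4·10 = 52°C ✓; GC 10/16 = 62.5%, outside 44.2–53.2% ✗ — fails.
F3 (15 nt, A=1 T=5 G=3 C=6): Tm = 2·6 + 4·9 = 48°C ✓; GC 9/15 = 60.0%, outside 44.2–53.2% ✗ — fails.
F4 (18 nt, A=4 T=6 G=2 C=6): Tm = 2·10 + 4·8 = 52°C ✓; GC 8/18 = 44.4% ✓ — passes.

F4 only.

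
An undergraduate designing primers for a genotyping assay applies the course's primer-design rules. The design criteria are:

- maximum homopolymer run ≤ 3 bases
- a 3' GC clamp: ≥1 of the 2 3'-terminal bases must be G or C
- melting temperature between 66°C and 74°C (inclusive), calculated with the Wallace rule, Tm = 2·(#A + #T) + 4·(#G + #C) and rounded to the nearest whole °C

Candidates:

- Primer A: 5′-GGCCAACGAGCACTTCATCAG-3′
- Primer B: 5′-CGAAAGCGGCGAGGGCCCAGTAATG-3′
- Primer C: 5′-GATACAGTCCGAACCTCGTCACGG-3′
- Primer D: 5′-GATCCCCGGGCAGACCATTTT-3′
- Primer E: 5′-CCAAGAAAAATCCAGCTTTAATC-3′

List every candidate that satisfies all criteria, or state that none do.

Primer A (21 nt, A=6 T=3 G=5 C=7): longest run = 2 ✓; 3' end AG has 1 G/C ✓; Tm = 2·9 + 4·12 = 66°C ✓ — passes.
Primer B (25 nt, A=7 T=2 G=10 C=6): longest run = 3 ✓; 3' end TG has 1 G/C ✓; Tm = 2·9 + 4·16 = 82°C, outside 66–74°C ✗ — fails.
Primer C (24 nt, A=6 T=4 G=6 C=8): longest run = 2 ✓; 3' end GG has 2 G/C ✓; Tm = 2·10 + 4·14 = 76°C, outside 66–74°C ✗ — fails.
Primer D (21 nt, A=4 T=5 G=5 C=7): longest run = 4, exceeds 3 ✗; 3' end TT has 0 G/C, need ≥1 ✗; Tm = 2·9 + 4·12 = 66°C ✓ — fails.
Primer E (23 nt, A=10 T=5 G=2 C=6): longest run = 5, exceeds 3 ✗; 3' end TC has 1 G/C ✓; Tm = 2·15 + 4·8 = 62°C, outside 66–74°C ✗ — fails.

Primer A only.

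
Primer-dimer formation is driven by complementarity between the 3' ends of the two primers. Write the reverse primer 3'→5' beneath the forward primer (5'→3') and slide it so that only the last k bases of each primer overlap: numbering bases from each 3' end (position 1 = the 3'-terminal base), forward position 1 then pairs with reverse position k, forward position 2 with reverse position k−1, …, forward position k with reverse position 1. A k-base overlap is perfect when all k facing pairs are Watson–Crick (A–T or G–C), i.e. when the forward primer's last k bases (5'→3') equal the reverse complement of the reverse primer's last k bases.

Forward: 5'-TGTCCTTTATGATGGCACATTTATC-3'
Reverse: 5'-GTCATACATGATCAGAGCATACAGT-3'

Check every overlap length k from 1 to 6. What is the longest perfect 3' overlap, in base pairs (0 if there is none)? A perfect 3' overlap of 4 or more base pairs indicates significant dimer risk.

Last 6 bases (5'→3') — forward …TTTATC, reverse …TACAGT.
Reverse complement of the reverse primer's last 6 bases: ACTGTA; its first k bases are the reverse complement of the reverse primer's last k bases, so a perfect k-base overlap needs the forward primer's last k bases to equal them.
Comparing (forward last k vs required): k=1: C vs A ✗; k=2: TC vs AC ✗; k=3: ATC vs ACT ✗; k=4: TATC vs ACTG ✗; k=5: TTATC vs ACTGT ✗; k=6: TTTATC vs ACTGTA ✗.
No overlap length from 1 to 6 is perfect, so the longest perfect 3' overlap is 0.

Longest perfect overlap: 0 complementary base pairs; below the dimer-risk threshold (threshold 4).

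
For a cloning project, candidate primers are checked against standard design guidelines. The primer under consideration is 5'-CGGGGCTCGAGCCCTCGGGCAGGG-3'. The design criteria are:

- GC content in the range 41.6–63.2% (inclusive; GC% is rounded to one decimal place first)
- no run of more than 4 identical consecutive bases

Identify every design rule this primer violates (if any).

Fails: GC content.

Base counts: A=2, T=2, G=12, C=8 (length 24).
GC content: GC 20/24 = 83.3%, outside 41.6–63.2% ✗
homopolymer run: longest run = 4 ✓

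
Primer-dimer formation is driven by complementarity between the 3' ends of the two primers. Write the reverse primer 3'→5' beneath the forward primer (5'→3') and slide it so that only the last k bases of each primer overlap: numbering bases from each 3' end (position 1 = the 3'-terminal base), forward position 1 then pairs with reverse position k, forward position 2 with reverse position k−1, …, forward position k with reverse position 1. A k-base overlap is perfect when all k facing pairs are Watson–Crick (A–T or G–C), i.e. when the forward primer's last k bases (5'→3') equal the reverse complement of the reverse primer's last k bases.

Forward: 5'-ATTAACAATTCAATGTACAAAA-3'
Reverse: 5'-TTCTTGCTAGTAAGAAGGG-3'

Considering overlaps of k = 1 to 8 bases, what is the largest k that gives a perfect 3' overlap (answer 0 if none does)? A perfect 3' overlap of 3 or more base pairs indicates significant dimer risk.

Longest perfect overlap: 0 complementary base pairs; below the dimer-risk threshold (threshold 3).

Last 8 bases (5'→3') — forward …GTACAAAA, reverse …AAGAAGGG.
Reverse complement of the reverse primer's last 8 bases: CCCTTCTT; its first k bases are the reverse complement of the reverse primer's last k bases, so a perfect k-base overlap needs the forward primer's last k bases to equal them.
Comparing (forward last k vs required): k=1: A vs C ✗; k=2: AA vs CC ✗; k=3: AAA vs CCC ✗; k=4: AAAA vs CCCT ✗; k=5: CAAAA vs CCCTT ✗; k=6: ACAAAA vs CCCTTC ✗; k=7: TACAAAA vs CCCTTCT ✗; k=8: GTACAAAA vs CCCTTCTT ✗.
No overlap length from 1 to 8 is perfect, so the longest perfect 3' overlap is 0.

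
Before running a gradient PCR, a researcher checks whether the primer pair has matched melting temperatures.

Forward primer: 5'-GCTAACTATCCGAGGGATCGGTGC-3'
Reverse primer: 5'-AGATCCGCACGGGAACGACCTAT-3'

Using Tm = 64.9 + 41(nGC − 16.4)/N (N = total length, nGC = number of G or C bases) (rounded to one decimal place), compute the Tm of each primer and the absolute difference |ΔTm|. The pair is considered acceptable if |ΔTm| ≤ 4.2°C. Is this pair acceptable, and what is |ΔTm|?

|ΔTm| = 2.0°C; the pair is acceptable.

Forward: G+C = 14, N = 24 → Tm = 64.9 + 41·(14 − 16.4)/24 = 60.8°C.
Reverse: G+C = 13, N = 23 → Tm = 64.9 + 41·(13 − 16.4)/23 = 58.8°C.
|ΔTm| = |60.8 − 58.8| = 2.0°C, ≤ 4.2°C.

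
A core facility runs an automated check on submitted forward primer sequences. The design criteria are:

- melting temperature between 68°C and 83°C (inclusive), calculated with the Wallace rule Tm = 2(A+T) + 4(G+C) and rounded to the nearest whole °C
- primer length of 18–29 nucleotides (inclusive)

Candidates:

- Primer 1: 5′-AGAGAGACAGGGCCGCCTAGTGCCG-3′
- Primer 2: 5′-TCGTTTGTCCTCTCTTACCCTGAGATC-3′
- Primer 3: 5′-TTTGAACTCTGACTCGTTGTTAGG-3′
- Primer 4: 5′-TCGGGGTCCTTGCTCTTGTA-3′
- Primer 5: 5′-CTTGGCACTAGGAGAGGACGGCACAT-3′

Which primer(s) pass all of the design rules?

Primer 2, Primer 3 and Primer 5.

Primer 1 (25 nt, A=6 T=2 G=10 C=7): Tm = 2·8 + 4·17 = 84°C, outside 68–83°C ✗; length 25 ✓ — fails.
Primer 2 (27 nt, A=3 T=11 G=4 C=9): Tm = 2·14 + 4·13 = 80°C ✓; length 27 ✓ — passes.
Primer 3 (24 nt, A=4 T=10 G=6 C=4): Tm = 2·14 + 4·10 = 68°C ✓; length 24 ✓ — passes.
Primer 4 (20 nt, A=1 T=8 G=6 C=5): Tm = 2·9 + 4·11 = 62°C, outside 68–83°C ✗; length 20 ✓ — fails.
Primer 5 (26 nt, A=7 T=4 G=9 C=6): Tm = 2·11 + 4·15 = 82°C ✓; length 26 ✓ — passes.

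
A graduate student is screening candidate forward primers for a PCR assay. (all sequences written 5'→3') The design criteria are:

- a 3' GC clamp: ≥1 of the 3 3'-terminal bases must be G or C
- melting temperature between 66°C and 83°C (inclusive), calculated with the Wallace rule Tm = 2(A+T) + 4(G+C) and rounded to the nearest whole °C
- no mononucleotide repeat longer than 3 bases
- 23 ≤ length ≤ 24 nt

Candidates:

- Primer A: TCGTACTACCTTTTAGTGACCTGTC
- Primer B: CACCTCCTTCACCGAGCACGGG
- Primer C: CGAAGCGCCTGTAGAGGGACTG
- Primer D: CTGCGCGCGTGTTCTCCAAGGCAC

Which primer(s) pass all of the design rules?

Primer A (25 nt, A=4 T=10 G=4 C=7): 3' end GTC has 2 G/C ✓; Tm = 2·14 + 4·11 = 72°C ✓; longest run = 4, exceeds 3 ✗; length 25, outside 23–24 ✗ — fails.
Primer B (22 nt, A=4 T=3 G=5 C=10): 3' end GGG has 3 G/C ✓; Tm = 2·7 + 4·15 = 74°C ✓; longest run = 3 ✓; length 22, outside 23–24 ✗ — fails.
Primer C (22 nt, A=5 T=3 G=9 C=5): 3' end CTG has 2 G/C ✓; Tm = 2·8 + 4·14 = 72°C ✓; longest run = 3 ✓; length 22, outside 23–24 ✗ — fails.
Primer D (24 nt, A=3 T=5 G=7 C=9): 3' end CAC has 2 G/C ✓; Tm = 2·8 + 4·16 = 80°C ✓; longest run = 2 ✓; length 24 ✓ — passes.

Primer D only.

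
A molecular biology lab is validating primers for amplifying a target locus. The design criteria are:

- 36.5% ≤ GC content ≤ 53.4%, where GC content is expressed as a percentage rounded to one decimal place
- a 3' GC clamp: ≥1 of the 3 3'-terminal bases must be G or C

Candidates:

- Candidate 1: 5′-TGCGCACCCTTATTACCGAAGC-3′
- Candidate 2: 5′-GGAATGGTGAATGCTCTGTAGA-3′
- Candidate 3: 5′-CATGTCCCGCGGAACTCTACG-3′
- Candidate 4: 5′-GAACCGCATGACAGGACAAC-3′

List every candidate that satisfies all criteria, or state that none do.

Candidate 2 only.

Candidate 1 (22 nt, A=5 T=5 G=4 C=8): GC 12/22 = 54.5%, outside 36.5–53.4% ✗; 3' end AGC has 2 G/C ✓ — fails.
Candidate 2 (22 nt, A=6 T=6 G=8 C=2): GC 10/22 = 45.5% ✓; 3' end AGA has 1 G/C ✓ — passes.
Candidate 3 (21 nt, A=4 T=4 G=5 C=8): GC 13/21 = 61.9%, outside 36.5–53.4% ✗; 3' end ACG has 2 G/C ✓ — fails.
Candidate 4 (20 nt, A=8 T=1 G=5 C=6): GC 11/20 = 55.0%, outside 36.5–53.4% ✗; 3' end AAC has 1 G/C ✓ — fails.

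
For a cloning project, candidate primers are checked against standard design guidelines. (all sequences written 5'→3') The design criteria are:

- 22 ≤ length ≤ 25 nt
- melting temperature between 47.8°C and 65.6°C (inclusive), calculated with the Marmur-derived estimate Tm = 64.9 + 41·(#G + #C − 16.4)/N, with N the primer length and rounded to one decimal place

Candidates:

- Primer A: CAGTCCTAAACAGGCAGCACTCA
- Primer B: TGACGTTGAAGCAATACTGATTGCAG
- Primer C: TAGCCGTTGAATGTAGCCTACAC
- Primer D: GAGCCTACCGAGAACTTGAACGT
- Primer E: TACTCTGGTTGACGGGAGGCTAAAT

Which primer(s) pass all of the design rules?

Primer A (23 nt, A=8 T=3 G=4 C=8): length 23 ✓; Tm = 64.9 + 41·(12 − 16.4)/23 = 57.1°C ✓ — passes.
Primer B (26 nt, A=8 T=7 G=7 C=4): length 26, outside 22–25 ✗; Tm = 64.9 + 41·(11 − 16.4)/26 = 56.4°C ✓ — fails.
Primer C (23 nt, A=6 T=6 G=5 C=6): length 23 ✓; Tm = 64.9 + 41·(11 − 16.4)/23 = 55.3°C ✓ — passes.
Primer D (23 nt, A=7 T=4 G=6 C=6): length 23 ✓; Tm = 64.9 + 41·(12 − 16.4)/23 = 57.1°C ✓ — passes.
Primer E (25 nt, A=6 T=7 G=8 C=4): length 25 ✓; Tm = 64.9 + 41·(12 − 16.4)/25 = 57.7°C ✓ — passes.

Primer A, Primer C, Primer D and Primer E.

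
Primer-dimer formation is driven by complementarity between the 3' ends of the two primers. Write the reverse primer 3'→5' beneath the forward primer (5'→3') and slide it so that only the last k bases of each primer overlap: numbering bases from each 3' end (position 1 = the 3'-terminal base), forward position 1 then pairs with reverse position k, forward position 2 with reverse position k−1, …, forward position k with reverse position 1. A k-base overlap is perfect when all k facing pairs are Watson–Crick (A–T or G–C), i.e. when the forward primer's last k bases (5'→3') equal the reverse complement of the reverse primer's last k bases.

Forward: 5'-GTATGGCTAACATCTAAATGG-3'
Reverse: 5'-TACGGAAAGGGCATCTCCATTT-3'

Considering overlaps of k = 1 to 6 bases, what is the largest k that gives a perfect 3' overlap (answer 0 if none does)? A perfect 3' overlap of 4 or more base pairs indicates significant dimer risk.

Longest perfect overlap: 6 complementary base pairs; significant dimer risk (threshold 4).

Last 6 bases (5'→3') — forward …AAATGG, reverse …CCATTT.
Reverse complement of the reverse primer's last 6 bases: AAATGG; its first k bases are the reverse complement of the reverse primer's last k bases, so a perfect k-base overlap needs the forward primer's last k bases to equal them.
Comparing (forward last k vs required): k=1: G vs A ✗; k=2: GG vs AA ✗; k=3: TGG vs AAA ✗; k=4: ATGG vs AAAT ✗; k=5: AATGG vs AAATG ✗; k=6: AAATGG vs AAATGG ✓.
Only k = 6 is perfect, so the longest perfect 3' overlap is 6.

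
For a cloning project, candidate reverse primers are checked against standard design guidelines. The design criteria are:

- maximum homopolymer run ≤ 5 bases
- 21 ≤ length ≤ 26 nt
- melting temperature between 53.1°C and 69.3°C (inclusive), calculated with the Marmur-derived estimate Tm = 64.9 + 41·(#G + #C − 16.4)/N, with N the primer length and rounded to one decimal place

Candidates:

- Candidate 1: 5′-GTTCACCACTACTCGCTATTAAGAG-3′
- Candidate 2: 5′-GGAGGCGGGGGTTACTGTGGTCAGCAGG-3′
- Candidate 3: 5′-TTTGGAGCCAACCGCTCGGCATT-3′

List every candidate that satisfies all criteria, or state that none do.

Candidate 1 (25 nt, A=7 T=7 G=4 C=7): longest run = 2 ✓; length 25 ✓; Tm = 64.9 + 41·(11 − 16.4)/25 = 56.0°C ✓ — passes.
Candidate 2 (28 nt, A=4 T=5 G=15 C=4): longest run = 5 ✓; length 28, outside 21–26 ✗; Tm = 64.9 + 41·(19 − 16.4)/28 = 68.7°C ✓ — fails.
Candidate 3 (23 nt, A=4 T=6 G=6 C=7): longest run = 3 ✓; length 23 ✓; Tm = 64.9 + 41·(13 − 16.4)/23 = 58.8°C ✓ — passes.

Candidate 1 and Candidate 3.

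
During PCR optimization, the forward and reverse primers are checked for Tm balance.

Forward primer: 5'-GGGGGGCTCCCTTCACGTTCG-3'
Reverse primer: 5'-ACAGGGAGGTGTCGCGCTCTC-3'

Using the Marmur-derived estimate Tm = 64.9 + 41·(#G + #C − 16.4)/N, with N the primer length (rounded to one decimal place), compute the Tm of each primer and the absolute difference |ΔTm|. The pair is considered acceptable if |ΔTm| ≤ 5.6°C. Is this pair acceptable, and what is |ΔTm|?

|ΔTm| = 2.0°C; the pair is acceptable.

Forward: G+C = 15, N = 21 → Tm = 64.9 + 41·(15 − 16.4)/21 = 62.2°C.
Reverse: G+C = 14, N = 21 → Tm = 64.9 + 41·(14 − 16.4)/21 = 60.2°C.
|ΔTm| = |62.2 − 60.2| = 2.0°C, ≤ 5.6°C.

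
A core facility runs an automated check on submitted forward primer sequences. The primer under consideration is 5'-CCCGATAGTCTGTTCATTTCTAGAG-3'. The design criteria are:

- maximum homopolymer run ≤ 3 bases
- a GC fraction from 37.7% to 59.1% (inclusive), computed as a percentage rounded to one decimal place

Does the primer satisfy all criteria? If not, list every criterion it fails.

Base counts: A=5, T=9, G=5, C=6 (length 25).
homopolymer run: longest run = 3 ✓
GC content: GC 11/25 = 44.0% ✓

Meets all criteria.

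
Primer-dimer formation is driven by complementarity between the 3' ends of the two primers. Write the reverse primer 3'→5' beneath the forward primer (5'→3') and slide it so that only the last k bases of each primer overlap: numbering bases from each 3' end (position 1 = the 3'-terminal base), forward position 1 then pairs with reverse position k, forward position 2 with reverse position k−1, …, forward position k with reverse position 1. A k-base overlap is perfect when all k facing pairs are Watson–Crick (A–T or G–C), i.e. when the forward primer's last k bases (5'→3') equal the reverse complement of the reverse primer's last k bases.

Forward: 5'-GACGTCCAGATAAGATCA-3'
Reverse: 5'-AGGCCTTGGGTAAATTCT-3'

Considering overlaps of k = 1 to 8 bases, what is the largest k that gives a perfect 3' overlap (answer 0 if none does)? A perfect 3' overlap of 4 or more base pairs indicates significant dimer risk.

Longest perfect overlap: 1 complementary base pair; below the dimer-risk threshold (threshold 4).

Last 8 bases (5'→3') — forward …TAAGATCA, reverse …TAAATTCT.
Reverse complement of the reverse primer's last 8 bases: AGAATTTA; its first k bases are the reverse complement of the reverse primer's last k bases, so a perfect k-base overlap needs the forward primer's last k bases to equal them.
Comparing (forward last k vs required): k=1: A vs A ✓; k=2: CA vs AG ✗; k=3: TCA vs AGA ✗; k=4: ATCA vs AGAA ✗; k=5: GATCA vs AGAAT ✗; k=6: AGATCA vs AGAATT ✗; k=7: AAGATCA vs AGAATTT ✗; k=8: TAAGATCA vs AGAATTTA ✗.
Only k = 1 is perfect, so the longest perfect 3' overlap is 1.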